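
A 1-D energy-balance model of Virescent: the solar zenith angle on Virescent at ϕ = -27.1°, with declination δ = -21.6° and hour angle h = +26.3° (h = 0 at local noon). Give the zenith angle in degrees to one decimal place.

θ_z = 24.5°

cos θ_z = sin ϕ sin δ + cos ϕ cos δ cos h = 0.167697 + 0.742021 = 0.909718.
θ_z = arccos(0.909718) = 24.5°.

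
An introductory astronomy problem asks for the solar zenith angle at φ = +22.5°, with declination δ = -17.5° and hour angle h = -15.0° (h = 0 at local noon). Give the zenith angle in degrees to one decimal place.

cos θ_z = sin φ sin δ + cos φ cos δ cos h = -0.115075 + 0.851096 = 0.736021.
θ_z = arccos(0.736021) = 42.6°.

θ_z = 42.6°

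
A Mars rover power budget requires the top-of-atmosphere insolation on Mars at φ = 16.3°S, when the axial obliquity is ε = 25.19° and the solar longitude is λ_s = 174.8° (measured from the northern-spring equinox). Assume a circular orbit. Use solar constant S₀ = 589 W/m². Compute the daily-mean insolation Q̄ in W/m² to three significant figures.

Q̄ ≈ 177 W/m²

Solar declination: sin δ = sin ε · sin λ_s = sin 25.19° × sin 174.8° = 0.03858, so δ = +2.211°.
cos H₀ = −tan(-16.3°) tan(+2.211°) = 0.0113, H₀ = 1.5595 rad.
Bracket: H₀ sin φ sin δ + cos φ cos δ sin H₀ = 1.5595×-0.28067×0.03858 + 0.95981×0.99926×0.99994 = -0.016887 + 0.959042 = 0.942155.
Q̄ = (S₀/π) × [bracket] = (589/π) × 0.942155 = 176.6 W/m².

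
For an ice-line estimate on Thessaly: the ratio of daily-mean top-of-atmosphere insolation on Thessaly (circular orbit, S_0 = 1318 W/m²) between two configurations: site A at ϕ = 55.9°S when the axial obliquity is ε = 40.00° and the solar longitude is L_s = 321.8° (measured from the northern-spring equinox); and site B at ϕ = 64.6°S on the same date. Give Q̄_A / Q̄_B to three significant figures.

— Configuration A (ϕ=-55.9°):
Solar declination: sin δ = sin ε · sin L_s = sin 40.00° × sin 321.8° = -0.39751, so δ = -23.422°.
cos h₀ = −tan(-55.9°) tan(-23.422°) = -0.6398, h₀ = 2.2651 rad.
Bracket: h₀ sin ϕ sin δ + cos ϕ cos δ sin h₀ = 2.2651×-0.82806×-0.39751 + 0.56064×0.91760×0.76851 = 0.745585 + 0.395355 = 1.140940.
Q̄ = (S_0/π) × [bracket] = (1318/π) × 1.140940 = 478.66 W/m².
— Configuration B (ϕ=-64.6°):
cos h₀ = −tan(-64.6°) tan(-23.422°) = -0.9123, h₀ = 2.7197 rad.
Bracket: h₀ sin ϕ sin δ + cos ϕ cos δ sin h₀ = 2.7197×-0.90334×-0.39751 + 0.42894×0.91760×0.40948 = 0.976608 + 0.161169 = 1.137777.
Q̄ = (S_0/π) × [bracket] = (1318/π) × 1.137777 = 477.33 W/m².
Ratio Q̄_A / Q̄_B = 478.66 / 477.33 = 1.003.

Q̄_A / Q̄_B ≈ 1.00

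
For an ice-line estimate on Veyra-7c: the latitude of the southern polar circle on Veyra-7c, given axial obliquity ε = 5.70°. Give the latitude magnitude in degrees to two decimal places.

84.30°

The polar circle is the lowest latitude that experiences at least one full rotation of continuous darkness at the northern-summer solstice; it lies at |φ| = 90° − ε = 90° − 5.70° = 84.30°.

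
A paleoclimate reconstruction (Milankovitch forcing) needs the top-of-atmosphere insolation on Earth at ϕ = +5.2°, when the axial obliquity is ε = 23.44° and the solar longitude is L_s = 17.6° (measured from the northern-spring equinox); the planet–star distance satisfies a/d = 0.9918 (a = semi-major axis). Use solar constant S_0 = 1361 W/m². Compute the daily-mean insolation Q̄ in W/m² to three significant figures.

Q̄ ≈ 429 W/m²

Solar declination: sin δ = sin ε · sin L_s = sin 23.44° × sin 17.6° = 0.12028, so δ = +6.908°.
cos h₀ = −tan(+5.2°) tan(+6.908°) = -0.0110, h₀ = 1.5818 rad.
Bracket: h₀ sin ϕ sin δ + cos ϕ cos δ sin h₀ = 1.5818×0.09063×0.12028 + 0.99588×0.99274×0.99994 = 0.017243 + 0.988591 = 1.005834.
Inverse-square distance factor (a/d)² = 0.9918² = 0.983667.
Q̄ = (S_0/π) × 0.983667 × [bracket] = (1361/π) × 0.983667 × 1.005834 = 428.6 W/m².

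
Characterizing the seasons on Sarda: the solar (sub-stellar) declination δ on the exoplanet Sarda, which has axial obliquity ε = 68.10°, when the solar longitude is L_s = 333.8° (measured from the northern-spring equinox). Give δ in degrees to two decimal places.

δ = -24.18°

sin δ = sin ε · sin L_s = sin 68.10° × sin 333.8° = -0.409645.
δ = arcsin(-0.409645) = -24.18°.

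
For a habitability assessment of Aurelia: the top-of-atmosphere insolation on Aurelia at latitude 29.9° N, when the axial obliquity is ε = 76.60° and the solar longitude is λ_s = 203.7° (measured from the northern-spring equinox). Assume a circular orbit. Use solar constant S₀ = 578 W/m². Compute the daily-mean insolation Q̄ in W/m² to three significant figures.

Solar declination: sin δ = sin ε · sin λ_s = sin 76.60° × sin 203.7° = -0.39101, so δ = -23.017°.
cos H₀ = −tan(+29.9°) tan(-23.017°) = 0.2443, H₀ = 1.3240 rad.
Bracket: H₀ sin φ sin δ + cos φ cos δ sin H₀ = 1.3240×0.49849×-0.39101 + 0.86690×0.92039×0.96970 = -0.258067 + 0.773710 = 0.515643.
Q̄ = (S₀/π) × [bracket] = (578/π) × 0.515643 = 94.87 W/m².

Q̄ ≈ 94.9 W/m²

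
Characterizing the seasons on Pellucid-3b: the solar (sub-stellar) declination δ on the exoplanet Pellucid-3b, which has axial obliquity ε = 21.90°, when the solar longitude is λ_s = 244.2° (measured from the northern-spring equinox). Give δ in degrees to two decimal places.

sin δ = sin ε · sin λ_s = sin 21.90° × sin 244.2° = -0.335808.
δ = arcsin(-0.335808) = -19.62°.

δ = -19.62°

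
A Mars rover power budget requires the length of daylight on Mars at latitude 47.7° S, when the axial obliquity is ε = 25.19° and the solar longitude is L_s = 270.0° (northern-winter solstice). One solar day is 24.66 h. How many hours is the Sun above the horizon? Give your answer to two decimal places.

16.59 h

Solar declination: sin δ = sin ε · sin L_s = sin 25.19° × sin 270.0° = -0.42562, so δ = -25.190°.
cos h₀ = −tan ϕ · tan δ = −tan(-47.7°) × tan(-25.190°) = -0.5169, so h₀ = 2.1140 rad = 121.13°.
Daylight = 2h₀/(2π) × 24.66 h = (2.1140/π) × 24.66 = 16.59 h.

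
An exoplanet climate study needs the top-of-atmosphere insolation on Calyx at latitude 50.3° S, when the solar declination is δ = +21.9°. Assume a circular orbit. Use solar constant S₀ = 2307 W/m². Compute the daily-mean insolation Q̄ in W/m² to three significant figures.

cos H₀ = −tan(-50.3°) tan(+21.900°) = 0.4842, H₀ = 1.0653 rad.
Bracket: H₀ sin φ sin δ + cos φ cos δ sin H₀ = 1.0653×-0.76940×0.37299 + 0.63877×0.92784×0.87495 = -0.305718 + 0.518562 = 0.212844.
Q̄ = (S₀/π) × [bracket] = (2307/π) × 0.212844 = 156.3 W/m².

Q̄ ≈ 156 W/m²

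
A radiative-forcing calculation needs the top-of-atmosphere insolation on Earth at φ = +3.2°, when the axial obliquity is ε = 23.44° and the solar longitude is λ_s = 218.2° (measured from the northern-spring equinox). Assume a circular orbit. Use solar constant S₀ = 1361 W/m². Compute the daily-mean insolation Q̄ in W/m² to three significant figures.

Q̄ ≈ 410 W/m²

Solar declination: sin δ = sin ε · sin λ_s = sin 23.44° × sin 218.2° = -0.24600, so δ = -14.241°.
cos H₀ = −tan(+3.2°) tan(-14.241°) = 0.0142, H₀ = 1.5566 rad.
Bracket: H₀ sin φ sin δ + cos φ cos δ sin H₀ = 1.5566×0.05582×-0.24600 + 0.99844×0.96927×0.99990 = -0.021375 + 0.967661 = 0.946286.
Q̄ = (S₀/π) × [bracket] = (1361/π) × 0.946286 = 409.9 W/m².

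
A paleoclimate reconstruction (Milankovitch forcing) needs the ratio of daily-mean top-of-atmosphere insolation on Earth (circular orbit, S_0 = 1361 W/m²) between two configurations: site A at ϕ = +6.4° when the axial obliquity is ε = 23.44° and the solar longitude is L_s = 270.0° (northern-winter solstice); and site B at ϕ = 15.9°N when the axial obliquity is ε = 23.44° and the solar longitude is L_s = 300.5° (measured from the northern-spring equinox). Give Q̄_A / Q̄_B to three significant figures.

Q̄_A / Q̄_B ≈ 1.11

— Configuration A (ϕ=+6.4°):
Solar declination: sin δ = sin ε · sin L_s = sin 23.44° × sin 270.0° = -0.39779, so δ = -23.440°.
cos h₀ = −tan(+6.4°) tan(-23.440°) = 0.0486, h₀ = 1.5221 rad.
Bracket: h₀ sin ϕ sin δ + cos ϕ cos δ sin h₀ = 1.5221×0.11147×-0.39779 + 0.99377×0.91748×0.99882 = -0.067492 + 0.910688 = 0.843196.
Q̄ = (S_0/π) × [bracket] = (1361/π) × 0.843196 = 365.29 W/m².
— Configuration B (ϕ=+15.9°):
Solar declination: sin δ = sin ε · sin L_s = sin 23.44° × sin 300.5° = -0.34275, so δ = -20.044°.
cos h₀ = −tan(+15.9°) tan(-20.044°) = 0.1039, h₀ = 1.4667 rad.
Bracket: h₀ sin ϕ sin δ + cos ϕ cos δ sin h₀ = 1.4667×0.27396×-0.34275 + 0.96174×0.93943×0.99458 = -0.137723 + 0.898591 = 0.760868.
Q̄ = (S_0/π) × [bracket] = (1361/π) × 0.760868 = 329.62 W/m².
Ratio Q̄_A / Q̄_B = 365.29 / 329.62 = 1.108.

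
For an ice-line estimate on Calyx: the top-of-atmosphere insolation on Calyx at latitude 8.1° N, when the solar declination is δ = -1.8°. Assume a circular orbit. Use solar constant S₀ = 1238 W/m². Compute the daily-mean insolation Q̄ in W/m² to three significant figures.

Q̄ ≈ 387 W/m²

cos H₀ = −tan(+8.1°) tan(-1.800°) = 0.0045, H₀ = 1.5663 rad.
Bracket: H₀ sin φ sin δ + cos φ cos δ sin H₀ = 1.5663×0.14090×-0.03141 + 0.99002×0.99951×0.99999 = -0.006932 + 0.989525 = 0.982593.
Q̄ = (S₀/π) × [bracket] = (1238/π) × 0.982593 = 387.2 W/m².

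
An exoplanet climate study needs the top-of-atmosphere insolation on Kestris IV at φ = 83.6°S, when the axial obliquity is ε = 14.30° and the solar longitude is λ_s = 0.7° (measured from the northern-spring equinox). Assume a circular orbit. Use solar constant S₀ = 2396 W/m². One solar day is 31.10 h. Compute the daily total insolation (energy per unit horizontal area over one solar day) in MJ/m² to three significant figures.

9.12 MJ/m²

Solar declination: sin δ = sin ε · sin λ_s = sin 14.30° × sin 0.7° = 0.00302, so δ = +0.173°.
cos H₀ = −tan(-83.6°) tan(+0.173°) = 0.0269, H₀ = 1.5439 rad.
Bracket: H₀ sin φ sin δ + cos φ cos δ sin H₀ = 1.5439×-0.99377×0.00302 + 0.11147×1.00000×0.99964 = -0.004634 + 0.111430 = 0.106796.
Q̄ = (S₀/π) × [bracket] = (2396/π) × 0.106796 = 81.450 W/m².
Daily total = Q̄ × 31.10 h × 3600 s/h = 81.450 × 31.10 × 3600 / 10⁶ = 9.119 MJ/m².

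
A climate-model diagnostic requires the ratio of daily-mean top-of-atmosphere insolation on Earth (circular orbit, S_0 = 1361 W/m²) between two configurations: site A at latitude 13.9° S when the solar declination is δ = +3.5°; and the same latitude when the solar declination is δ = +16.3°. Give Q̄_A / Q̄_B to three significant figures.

Q̄_A / Q̄_B ≈ 1.14

— Configuration A (ϕ=-13.9°):
cos h₀ = −tan(-13.9°) tan(+3.500°) = 0.0151, h₀ = 1.5557 rad.
Bracket: h₀ sin ϕ sin δ + cos ϕ cos δ sin h₀ = 1.5557×-0.24023×0.06105 + 0.97072×0.99813×0.99989 = -0.022816 + 0.968798 = 0.945982.
Q̄ = (S_0/π) × [bracket] = (1361/π) × 0.945982 = 409.82 W/m².
— Configuration B (ϕ=-13.9°):
cos h₀ = −tan(-13.9°) tan(+16.300°) = 0.0724, h₀ = 1.4984 rad.
Bracket: h₀ sin ϕ sin δ + cos ϕ cos δ sin h₀ = 1.4984×-0.24023×0.28067 + 0.97072×0.95981×0.99738 = -0.101030 + 0.929266 = 0.828236.
Q̄ = (S_0/π) × [bracket] = (1361/π) × 0.828236 = 358.81 W/m².
Ratio Q̄_A / Q̄_B = 409.82 / 358.81 = 1.142.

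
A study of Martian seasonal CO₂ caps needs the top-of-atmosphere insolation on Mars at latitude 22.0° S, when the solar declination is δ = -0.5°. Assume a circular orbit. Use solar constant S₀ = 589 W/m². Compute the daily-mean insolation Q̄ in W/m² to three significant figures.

Q̄ ≈ 175 W/m²

cos H₀ = −tan(-22.0°) tan(-0.500°) = -0.0035, H₀ = 1.5743 rad.
Bracket: H₀ sin φ sin δ + cos φ cos δ sin H₀ = 1.5743×-0.37461×-0.00873 + 0.92718×0.99996×0.99999 = 0.005149 + 0.927134 = 0.932283.
Q̄ = (S₀/π) × [bracket] = (589/π) × 0.932283 = 174.8 W/m².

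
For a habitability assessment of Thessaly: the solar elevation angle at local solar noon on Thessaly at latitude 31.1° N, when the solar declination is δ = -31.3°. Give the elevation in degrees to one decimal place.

At local noon the hour angle is zero, so the zenith angle equals |ϕ − δ| = |+31.1° − (-31.300°)| = 62.400°.
Elevation = 90° − 62.400° = 27.6°.

27.6°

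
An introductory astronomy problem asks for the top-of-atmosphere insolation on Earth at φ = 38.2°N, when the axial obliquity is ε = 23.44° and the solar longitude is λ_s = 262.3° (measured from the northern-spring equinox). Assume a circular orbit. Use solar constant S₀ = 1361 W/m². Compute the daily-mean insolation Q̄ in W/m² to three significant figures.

Solar declination: sin δ = sin ε · sin λ_s = sin 23.44° × sin 262.3° = -0.39420, so δ = -23.216°.
cos H₀ = −tan(+38.2°) tan(-23.216°) = 0.3375, H₀ = 1.2265 rad.
Bracket: H₀ sin φ sin δ + cos φ cos δ sin H₀ = 1.2265×0.61841×-0.39420 + 0.78586×0.91902×0.94131 = -0.298993 + 0.679834 = 0.380841.
Q̄ = (S₀/π) × [bracket] = (1361/π) × 0.380841 = 165.0 W/m².

Q̄ ≈ 165 W/m²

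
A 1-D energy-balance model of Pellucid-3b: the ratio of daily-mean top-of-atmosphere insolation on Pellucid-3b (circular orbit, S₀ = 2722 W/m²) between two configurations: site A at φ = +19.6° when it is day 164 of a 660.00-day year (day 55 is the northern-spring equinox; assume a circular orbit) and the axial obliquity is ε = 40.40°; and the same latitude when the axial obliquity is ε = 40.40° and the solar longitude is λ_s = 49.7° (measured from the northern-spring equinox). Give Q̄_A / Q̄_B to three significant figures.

— Configuration A (φ=+19.6°):
Solar longitude: λ_s = 360° × (164 − 55)/660.00 = 59.455°.
sin δ = sin 40.40° × sin 59.455° = 0.55818, so δ = +33.930°.
cos H₀ = −tan(+19.6°) tan(+33.930°) = -0.2395, H₀ = 1.8127 rad.
Bracket: H₀ sin φ sin δ + cos φ cos δ sin H₀ = 1.8127×0.33545×0.55818 + 0.94206×0.82972×0.97088 = 0.339413 + 0.758884 = 1.098297.
Q̄ = (S₀/π) × [bracket] = (2722/π) × 1.098297 = 951.61 W/m².
— Configuration B (φ=+19.6°):
Solar declination: sin δ = sin ε · sin λ_s = sin 40.40° × sin 49.7° = 0.49430, so δ = +29.624°.
cos H₀ = −tan(+19.6°) tan(+29.624°) = -0.2025, H₀ = 1.7747 rad.
Bracket: H₀ sin φ sin δ + cos φ cos δ sin H₀ = 1.7747×0.33545×0.49430 + 0.94206×0.86929×0.97929 = 0.294268 + 0.801963 = 1.096231.
Q̄ = (S₀/π) × [bracket] = (2722/π) × 1.096231 = 949.82 W/m².
Ratio Q̄_A / Q̄_B = 951.61 / 949.82 = 1.002.

Q̄_A / Q̄_B ≈ 1.00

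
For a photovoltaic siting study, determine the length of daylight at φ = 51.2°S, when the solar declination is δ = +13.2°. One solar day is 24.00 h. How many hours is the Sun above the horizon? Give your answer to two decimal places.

9.74 h

cos H₀ = −tan φ · tan δ = −tan(-51.2°) × tan(+13.200°) = 0.2917, so H₀ = 1.2748 rad = 73.04°.
Daylight = 2H₀/(2π) × 24.00 h = (1.2748/π) × 24.00 = 9.74 h.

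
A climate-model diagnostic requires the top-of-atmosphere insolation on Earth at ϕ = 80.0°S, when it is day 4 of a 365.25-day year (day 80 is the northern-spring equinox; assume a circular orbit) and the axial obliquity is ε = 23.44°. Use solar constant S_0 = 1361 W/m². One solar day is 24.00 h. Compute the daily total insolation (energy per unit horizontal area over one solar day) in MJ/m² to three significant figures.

44.5 MJ/m²

Solar longitude: L_s = 360° × (4 − 80)/365.25 = -74.908°, i.e. -74.908° + 360° = 285.092°.
sin δ = sin 23.44° × sin 285.092° = -0.38407, so δ = -22.586°.
cos h₀ = −tan(-80.0°) tan(-22.586°) = -2.3591 ≤ −1 ⇒ polar day, h₀ = π.
Bracket: h₀ sin ϕ sin δ + cos ϕ cos δ sin h₀ = 3.1416×-0.98481×-0.38407 + 0.17365×0.92330×0.00000 = 1.188266 + 0.000000 = 1.188266.
Q̄ = (S_0/π) × [bracket] = (1361/π) × 1.188266 = 514.78 W/m².
Daily total = Q̄ × 24.00 h × 3600 s/h = 514.78 × 24.00 × 3600 / 10⁶ = 44.48 MJ/m².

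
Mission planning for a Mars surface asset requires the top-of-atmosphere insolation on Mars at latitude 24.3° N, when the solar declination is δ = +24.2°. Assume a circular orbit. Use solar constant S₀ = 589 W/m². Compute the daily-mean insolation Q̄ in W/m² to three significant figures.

Q̄ ≈ 209 W/m²

cos H₀ = −tan(+24.3°) tan(+24.200°) = -0.2029, H₀ = 1.7751 rad.
Bracket: H₀ sin φ sin δ + cos φ cos δ sin H₀ = 1.7751×0.41151×0.40992 + 0.91140×0.91212×0.97920 = 0.299435 + 0.814015 = 1.113450.
Q̄ = (S₀/π) × [bracket] = (589/π) × 1.113450 = 208.8 W/m².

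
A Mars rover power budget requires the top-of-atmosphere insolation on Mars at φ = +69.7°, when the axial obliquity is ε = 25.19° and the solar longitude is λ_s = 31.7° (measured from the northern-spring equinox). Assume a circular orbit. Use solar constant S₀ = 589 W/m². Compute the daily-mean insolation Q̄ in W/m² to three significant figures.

Solar declination: sin δ = sin ε · sin λ_s = sin 25.19° × sin 31.7° = 0.22365, so δ = +12.924°.
cos H₀ = −tan(+69.7°) tan(+12.924°) = -0.6203, H₀ = 2.2400 rad.
Bracket: H₀ sin φ sin δ + cos φ cos δ sin H₀ = 2.2400×0.93789×0.22365 + 0.34694×0.97467×0.78435 = 0.469860 + 0.265230 = 0.735090.
Q̄ = (S₀/π) × [bracket] = (589/π) × 0.735090 = 137.8 W/m².

Q̄ ≈ 138 W/m²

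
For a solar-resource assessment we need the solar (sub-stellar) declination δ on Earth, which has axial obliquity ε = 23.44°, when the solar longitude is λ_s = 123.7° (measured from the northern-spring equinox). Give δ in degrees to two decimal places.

δ = +19.33°

sin δ = sin ε · sin λ_s = sin 23.44° × sin 123.7° = 0.330942.
δ = arcsin(0.330942) = +19.33°.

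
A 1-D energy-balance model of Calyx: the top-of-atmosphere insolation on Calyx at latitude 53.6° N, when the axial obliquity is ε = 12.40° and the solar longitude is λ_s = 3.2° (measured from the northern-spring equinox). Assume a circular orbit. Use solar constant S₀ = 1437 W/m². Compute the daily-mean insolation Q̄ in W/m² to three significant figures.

Q̄ ≈ 278 W/m²

Solar declination: sin δ = sin ε · sin λ_s = sin 12.40° × sin 3.2° = 0.01199, so δ = +0.687°.
cos H₀ = −tan(+53.6°) tan(+0.687°) = -0.0163, H₀ = 1.5871 rad.
Bracket: H₀ sin φ sin δ + cos φ cos δ sin H₀ = 1.5871×0.80489×0.01199 + 0.59342×0.99993×0.99987 = 0.015317 + 0.593301 = 0.608618.
Q̄ = (S₀/π) × [bracket] = (1437/π) × 0.608618 = 278.4 W/m².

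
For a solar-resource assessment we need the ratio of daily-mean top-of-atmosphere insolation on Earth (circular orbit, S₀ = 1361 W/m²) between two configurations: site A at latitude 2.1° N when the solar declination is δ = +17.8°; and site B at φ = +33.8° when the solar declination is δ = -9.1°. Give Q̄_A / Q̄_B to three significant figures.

Q̄_A / Q̄_B ≈ 1.41

— Configuration A (φ=+2.1°):
cos H₀ = −tan(+2.1°) tan(+17.800°) = -0.0118, H₀ = 1.5826 rad.
Bracket: H₀ sin φ sin δ + cos φ cos δ sin H₀ = 1.5826×0.03664×0.30570 + 0.99933×0.95213×0.99993 = 0.017726 + 0.951425 = 0.969151.
Q̄ = (S₀/π) × [bracket] = (1361/π) × 0.969151 = 419.86 W/m².
— Configuration B (φ=+33.8°):
cos H₀ = −tan(+33.8°) tan(-9.100°) = 0.1072, H₀ = 1.4634 rad.
Bracket: H₀ sin φ sin δ + cos φ cos δ sin H₀ = 1.4634×0.55630×-0.15816 + 0.83098×0.98741×0.99423 = -0.128756 + 0.815784 = 0.687028.
Q̄ = (S₀/π) × [bracket] = (1361/π) × 0.687028 = 297.63 W/m².
Ratio Q̄_A / Q̄_B = 419.86 / 297.63 = 1.411.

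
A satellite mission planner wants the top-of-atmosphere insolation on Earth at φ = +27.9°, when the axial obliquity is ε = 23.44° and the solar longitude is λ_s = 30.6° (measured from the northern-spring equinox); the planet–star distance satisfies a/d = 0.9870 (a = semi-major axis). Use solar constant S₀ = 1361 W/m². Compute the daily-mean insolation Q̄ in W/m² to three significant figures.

Solar declination: sin δ = sin ε · sin λ_s = sin 23.44° × sin 30.6° = 0.20249, so δ = +11.683°.
cos H₀ = −tan(+27.9°) tan(+11.683°) = -0.1095, H₀ = 1.6805 rad.
Bracket: H₀ sin φ sin δ + cos φ cos δ sin H₀ = 1.6805×0.46793×0.20249 + 0.88377×0.97928×0.99399 = 0.159229 + 0.860257 = 1.019486.
Inverse-square distance factor (a/d)² = 0.9870² = 0.974169.
Q̄ = (S₀/π) × 0.974169 × [bracket] = (1361/π) × 0.974169 × 1.019486 = 430.3 W/m².

Q̄ ≈ 430 W/m²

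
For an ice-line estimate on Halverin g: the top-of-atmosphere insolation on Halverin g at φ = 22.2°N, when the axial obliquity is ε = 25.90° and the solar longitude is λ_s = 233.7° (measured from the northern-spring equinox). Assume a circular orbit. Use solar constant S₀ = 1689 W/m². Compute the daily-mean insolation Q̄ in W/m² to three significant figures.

Solar declination: sin δ = sin ε · sin λ_s = sin 25.90° × sin 233.7° = -0.35203, so δ = -20.612°.
cos H₀ = −tan(+22.2°) tan(-20.612°) = 0.1535, H₀ = 1.4167 rad.
Bracket: H₀ sin φ sin δ + cos φ cos δ sin H₀ = 1.4167×0.37784×-0.35203 + 0.92587×0.93599×0.98815 = -0.188437 + 0.856336 = 0.667899.
Q̄ = (S₀/π) × [bracket] = (1689/π) × 0.667899 = 359.1 W/m².

Q̄ ≈ 359 W/m²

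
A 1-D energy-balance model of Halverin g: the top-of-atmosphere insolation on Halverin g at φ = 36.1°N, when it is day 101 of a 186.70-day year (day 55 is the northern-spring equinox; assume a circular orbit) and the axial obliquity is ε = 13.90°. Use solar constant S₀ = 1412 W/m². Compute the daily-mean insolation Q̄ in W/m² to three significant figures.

Q̄ ≈ 458 W/m²

Solar longitude: λ_s = 360° × (101 − 55)/186.70 = 88.698°.
sin δ = sin 13.90° × sin 88.698° = 0.24017, so δ = +13.896°.
cos H₀ = −tan(+36.1°) tan(+13.896°) = -0.1804, H₀ = 1.7522 rad.
Bracket: H₀ sin φ sin δ + cos φ cos δ sin H₀ = 1.7522×0.58920×0.24017 + 0.80799×0.97073×0.98359 = 0.247951 + 0.771469 = 1.019420.
Q̄ = (S₀/π) × [bracket] = (1412/π) × 1.019420 = 458.2 W/m².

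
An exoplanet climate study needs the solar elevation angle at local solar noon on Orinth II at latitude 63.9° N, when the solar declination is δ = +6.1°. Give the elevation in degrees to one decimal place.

At local noon the hour angle is zero, so the zenith angle equals |ϕ − δ| = |+63.9° − (+6.100°)| = 57.800°.
Elevation = 90° − 57.800° = 32.2°.

32.2°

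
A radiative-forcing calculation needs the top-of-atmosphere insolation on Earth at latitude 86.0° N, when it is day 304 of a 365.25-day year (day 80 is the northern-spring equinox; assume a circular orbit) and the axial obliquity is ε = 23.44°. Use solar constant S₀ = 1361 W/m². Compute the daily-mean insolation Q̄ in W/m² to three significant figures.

Q̄ ≈ 0.00 W/m²

Solar longitude: λ_s = 360° × (304 − 80)/365.25 = 220.780°.
sin δ = sin 23.44° × sin 220.780° = -0.25982, so δ = -15.059°.
cos H₀ = −tan(+86.0°) tan(-15.059°) = 3.8477 ≥ 1 ⇒ polar night, H₀ = 0 and Q̄ = 0.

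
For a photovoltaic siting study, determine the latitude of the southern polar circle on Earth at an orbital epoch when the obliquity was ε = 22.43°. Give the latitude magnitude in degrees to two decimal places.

67.57°

The polar circle is the lowest latitude that experiences at least one full rotation of continuous darkness at the northern-summer solstice; it lies at |φ| = 90° − ε = 90° − 22.43° = 67.57°.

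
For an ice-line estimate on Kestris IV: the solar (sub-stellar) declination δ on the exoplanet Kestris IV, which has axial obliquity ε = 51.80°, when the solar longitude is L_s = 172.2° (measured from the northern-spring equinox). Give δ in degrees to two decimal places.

δ = +6.12°

sin δ = sin ε · sin L_s = sin 51.80° × sin 172.2° = 0.106653.
δ = arcsin(0.106653) = +6.12°.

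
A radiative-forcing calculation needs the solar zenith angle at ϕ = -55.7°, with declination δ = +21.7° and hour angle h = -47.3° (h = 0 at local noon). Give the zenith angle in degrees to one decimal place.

θ_z = 87.2°

cos θ_z = sin ϕ sin δ + cos ϕ cos δ cos h = -0.305447 + 0.355078 = 0.049631.
θ_z = arccos(0.049631) = 87.2°.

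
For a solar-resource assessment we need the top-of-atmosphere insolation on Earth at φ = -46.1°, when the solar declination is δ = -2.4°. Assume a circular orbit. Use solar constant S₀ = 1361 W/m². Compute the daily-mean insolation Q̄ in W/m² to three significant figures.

Q̄ ≈ 321 W/m²

cos H₀ = −tan(-46.1°) tan(-2.400°) = -0.0436, H₀ = 1.6144 rad.
Bracket: H₀ sin φ sin δ + cos φ cos δ sin H₀ = 1.6144×-0.72055×-0.04188 + 0.69340×0.99912×0.99905 = 0.048717 + 0.692132 = 0.740849.
Q̄ = (S₀/π) × [bracket] = (1361/π) × 0.740849 = 321.0 W/m².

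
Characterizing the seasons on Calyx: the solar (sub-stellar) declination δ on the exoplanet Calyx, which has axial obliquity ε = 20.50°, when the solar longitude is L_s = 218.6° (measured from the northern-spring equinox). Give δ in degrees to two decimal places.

sin δ = sin ε · sin L_s = sin 20.50° × sin 218.6° = -0.218487.
δ = arcsin(-0.218487) = -12.62°.

δ = -12.62°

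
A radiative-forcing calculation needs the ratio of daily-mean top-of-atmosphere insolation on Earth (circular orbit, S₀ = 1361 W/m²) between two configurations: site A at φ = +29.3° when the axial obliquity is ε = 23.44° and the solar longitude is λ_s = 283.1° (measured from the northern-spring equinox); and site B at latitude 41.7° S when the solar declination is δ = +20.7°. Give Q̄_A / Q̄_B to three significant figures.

— Configuration A (φ=+29.3°):
Solar declination: sin δ = sin ε · sin λ_s = sin 23.44° × sin 283.1° = -0.38744, so δ = -22.795°.
cos H₀ = −tan(+29.3°) tan(-22.795°) = 0.2358, H₀ = 1.3327 rad.
Bracket: H₀ sin φ sin δ + cos φ cos δ sin H₀ = 1.3327×0.48938×-0.38744 + 0.87207×0.92190×0.97179 = -0.252687 + 0.781282 = 0.528595.
Q̄ = (S₀/π) × [bracket] = (1361/π) × 0.528595 = 229.00 W/m².
— Configuration B (φ=-41.7°):
cos H₀ = −tan(-41.7°) tan(+20.700°) = 0.3367, H₀ = 1.2274 rad.
Bracket: H₀ sin φ sin δ + cos φ cos δ sin H₀ = 1.2274×-0.66523×0.35347 + 0.74664×0.93544×0.94162 = -0.288609 + 0.657662 = 0.369053.
Q̄ = (S₀/π) × [bracket] = (1361/π) × 0.369053 = 159.88 W/m².
Ratio Q̄_A / Q̄_B = 229.00 / 159.88 = 1.432.

Q̄_A / Q̄_B ≈ 1.43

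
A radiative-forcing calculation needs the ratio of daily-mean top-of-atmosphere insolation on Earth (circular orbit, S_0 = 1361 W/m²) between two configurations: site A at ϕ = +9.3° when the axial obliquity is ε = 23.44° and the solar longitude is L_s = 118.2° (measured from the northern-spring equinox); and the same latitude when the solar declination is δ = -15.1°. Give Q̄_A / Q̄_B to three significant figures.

— Configuration A (ϕ=+9.3°):
Solar declination: sin δ = sin ε · sin L_s = sin 23.44° × sin 118.2° = 0.35057, so δ = +20.522°.
cos h₀ = −tan(+9.3°) tan(+20.522°) = -0.0613, h₀ = 1.6321 rad.
Bracket: h₀ sin ϕ sin δ + cos ϕ cos δ sin h₀ = 1.6321×0.16160×0.35057 + 0.98686×0.93654×0.99812 = 0.092462 + 0.922496 = 1.014958.
Q̄ = (S_0/π) × [bracket] = (1361/π) × 1.014958 = 439.70 W/m².
— Configuration B (ϕ=+9.3°):
cos h₀ = −tan(+9.3°) tan(-15.100°) = 0.0442, h₀ = 1.5266 rad.
Bracket: h₀ sin ϕ sin δ + cos ϕ cos δ sin h₀ = 1.5266×0.16160×-0.26050 + 0.98686×0.96547×0.99902 = -0.064265 + 0.951850 = 0.887585.
Q̄ = (S_0/π) × [bracket] = (1361/π) × 0.887585 = 384.52 W/m².
Ratio Q̄_A / Q̄_B = 439.70 / 384.52 = 1.144.

Q̄_A / Q̄_B ≈ 1.14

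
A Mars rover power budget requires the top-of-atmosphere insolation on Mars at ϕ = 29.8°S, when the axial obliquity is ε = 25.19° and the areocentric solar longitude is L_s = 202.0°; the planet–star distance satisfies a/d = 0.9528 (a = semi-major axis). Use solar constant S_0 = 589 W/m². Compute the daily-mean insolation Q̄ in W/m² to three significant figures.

sin δ = sin 25.19° × sin 202.0° = -0.15944, so δ = -9.174°.
cos h₀ = −tan(-29.8°) tan(-9.174°) = -0.0925, h₀ = 1.6634 rad.
Bracket: h₀ sin ϕ sin δ + cos ϕ cos δ sin h₀ = 1.6634×-0.49697×-0.15944 + 0.86777×0.98721×0.99571 = 0.131803 + 0.852996 = 0.984799.
Inverse-square distance factor (a/d)² = 0.9528² = 0.907828.
Q̄ = (S_0/π) × 0.907828 × [bracket] = (589/π) × 0.907828 × 0.984799 = 167.6 W/m².

Q̄ ≈ 168 W/m²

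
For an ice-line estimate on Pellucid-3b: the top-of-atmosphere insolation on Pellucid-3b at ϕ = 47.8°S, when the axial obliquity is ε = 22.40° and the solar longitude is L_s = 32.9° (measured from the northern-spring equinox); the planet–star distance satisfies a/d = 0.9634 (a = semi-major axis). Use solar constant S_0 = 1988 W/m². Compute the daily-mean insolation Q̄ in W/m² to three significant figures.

Q̄ ≈ 255 W/m²

Solar declination: sin δ = sin ε · sin L_s = sin 22.40° × sin 32.9° = 0.20699, so δ = +11.946°.
cos h₀ = −tan(-47.8°) tan(+11.946°) = 0.2333, h₀ = 1.3353 rad.
Bracket: h₀ sin ϕ sin δ + cos ϕ cos δ sin h₀ = 1.3353×-0.74080×0.20699 + 0.67172×0.97834×0.97240 = -0.204752 + 0.639033 = 0.434281.
Inverse-square distance factor (a/d)² = 0.9634² = 0.928140.
Q̄ = (S_0/π) × 0.928140 × [bracket] = (1988/π) × 0.928140 × 0.434281 = 255.1 W/m².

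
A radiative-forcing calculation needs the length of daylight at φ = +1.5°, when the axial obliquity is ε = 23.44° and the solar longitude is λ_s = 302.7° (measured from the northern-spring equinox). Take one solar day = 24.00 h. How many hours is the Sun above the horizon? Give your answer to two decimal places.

Solar declination: sin δ = sin ε · sin λ_s = sin 23.44° × sin 302.7° = -0.33474, so δ = -19.557°.
cos H₀ = −tan φ · tan δ = −tan(+1.5°) × tan(-19.557°) = 0.0093, so H₀ = 1.5615 rad = 89.47°.
Daylight = 2H₀/(2π) × 24.00 h = (1.5615/π) × 24.00 = 11.93 h.

11.93 h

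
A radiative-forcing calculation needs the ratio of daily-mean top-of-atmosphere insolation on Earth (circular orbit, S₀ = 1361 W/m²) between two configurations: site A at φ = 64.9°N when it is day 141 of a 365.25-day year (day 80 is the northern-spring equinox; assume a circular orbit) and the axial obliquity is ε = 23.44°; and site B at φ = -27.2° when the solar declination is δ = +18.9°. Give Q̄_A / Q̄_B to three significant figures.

Q̄_A / Q̄_B ≈ 1.64

— Configuration A (φ=+64.9°):
Solar longitude: λ_s = 360° × (141 − 80)/365.25 = 60.123°.
sin δ = sin 23.44° × sin 60.123° = 0.34492, so δ = +20.177°.
cos H₀ = −tan(+64.9°) tan(+20.177°) = -0.7845, H₀ = 2.4726 rad.
Bracket: H₀ sin φ sin δ + cos φ cos δ sin H₀ = 2.4726×0.90557×0.34492 + 0.42420×0.93863×0.62017 = 0.772315 + 0.246931 = 1.019246.
Q̄ = (S₀/π) × [bracket] = (1361/π) × 1.019246 = 441.56 W/m².
— Configuration B (φ=-27.2°):
cos H₀ = −tan(-27.2°) tan(+18.900°) = 0.1760, H₀ = 1.3939 rad.
Bracket: H₀ sin φ sin δ + cos φ cos δ sin H₀ = 1.3939×-0.45710×0.32392 + 0.88942×0.94609×0.98440 = -0.206386 + 0.828344 = 0.621958.
Q̄ = (S₀/π) × [bracket] = (1361/π) × 0.621958 = 269.44 W/m².
Ratio Q̄_A / Q̄_B = 441.56 / 269.44 = 1.639.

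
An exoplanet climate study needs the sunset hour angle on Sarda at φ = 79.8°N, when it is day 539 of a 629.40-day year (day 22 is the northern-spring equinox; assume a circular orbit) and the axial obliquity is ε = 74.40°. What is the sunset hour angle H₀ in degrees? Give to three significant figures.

H₀ = 0.00°

Solar longitude: λ_s = 360° × (539 − 22)/629.40 = 295.710°.
sin δ = sin 74.40° × sin 295.710° = -0.86781, so δ = -60.205°.
cos H₀ = −tan φ · tan δ = 9.7064 ≥ 1, so the host star never rises (polar night) and H₀ = 0.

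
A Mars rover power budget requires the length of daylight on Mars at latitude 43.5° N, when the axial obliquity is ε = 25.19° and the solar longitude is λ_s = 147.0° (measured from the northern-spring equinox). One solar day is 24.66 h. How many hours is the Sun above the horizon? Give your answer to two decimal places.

14.12 h

Solar declination: sin δ = sin ε · sin λ_s = sin 25.19° × sin 147.0° = 0.23181, so δ = +13.404°.
cos H₀ = −tan φ · tan δ = −tan(+43.5°) × tan(+13.404°) = -0.2261, so H₀ = 1.7989 rad = 103.07°.
Daylight = 2H₀/(2π) × 24.66 h = (1.7989/π) × 24.66 = 14.12 h.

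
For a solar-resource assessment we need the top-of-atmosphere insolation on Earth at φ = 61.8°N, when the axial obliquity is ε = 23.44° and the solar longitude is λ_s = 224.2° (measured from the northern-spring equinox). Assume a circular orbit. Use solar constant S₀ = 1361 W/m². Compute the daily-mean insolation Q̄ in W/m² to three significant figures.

Solar declination: sin δ = sin ε · sin λ_s = sin 23.44° × sin 224.2° = -0.27732, so δ = -16.101°.
cos H₀ = −tan(+61.8°) tan(-16.101°) = 0.5383, H₀ = 1.0024 rad.
Bracket: H₀ sin φ sin δ + cos φ cos δ sin H₀ = 1.0024×0.88130×-0.27732 + 0.47255×0.96078×0.84274 = -0.244989 + 0.382618 = 0.137629.
Q̄ = (S₀/π) × [bracket] = (1361/π) × 0.137629 = 59.62 W/m².

Q̄ ≈ 59.6 W/m²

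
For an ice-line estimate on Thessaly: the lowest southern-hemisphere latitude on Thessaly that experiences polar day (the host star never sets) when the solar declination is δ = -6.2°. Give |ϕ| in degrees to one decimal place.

|ϕ| = 83.8°

Polar day requires cos h₀ = −tan ϕ tan δ ≤ −1, i.e. tan ϕ tan δ ≥ 1.
The boundary is |tan ϕ| · |tan δ| = 1, so |ϕ| = 90° − |δ| = 90° − 6.2° = 83.8° in the southern hemisphere.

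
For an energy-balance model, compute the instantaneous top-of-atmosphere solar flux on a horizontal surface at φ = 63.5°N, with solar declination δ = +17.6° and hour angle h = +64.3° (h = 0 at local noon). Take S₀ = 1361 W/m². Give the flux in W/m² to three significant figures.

619 W/m²

cos θ_z = sin φ sin δ + cos φ cos δ cos h = 0.270601 + 0.184440 = 0.455041.
Flux = S₀ · cos θ_z = 1361 × 0.455041 = 619.3 W/m².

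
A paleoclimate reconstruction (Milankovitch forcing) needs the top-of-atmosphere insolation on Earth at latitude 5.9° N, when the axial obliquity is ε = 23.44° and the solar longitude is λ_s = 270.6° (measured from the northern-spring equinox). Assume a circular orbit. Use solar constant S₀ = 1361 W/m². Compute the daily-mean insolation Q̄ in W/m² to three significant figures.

Q̄ ≈ 368 W/m²

Solar declination: sin δ = sin ε · sin λ_s = sin 23.44° × sin 270.6° = -0.39777, so δ = -23.439°.
cos H₀ = −tan(+5.9°) tan(-23.439°) = 0.0448, H₀ = 1.5260 rad.
Bracket: H₀ sin φ sin δ + cos φ cos δ sin H₀ = 1.5260×0.10279×-0.39777 + 0.99470×0.91749×0.99900 = -0.062393 + 0.911715 = 0.849322.
Q̄ = (S₀/π) × [bracket] = (1361/π) × 0.849322 = 367.9 W/m².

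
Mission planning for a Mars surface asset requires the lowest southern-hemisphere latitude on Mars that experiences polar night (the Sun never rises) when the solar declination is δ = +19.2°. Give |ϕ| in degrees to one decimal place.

|ϕ| = 70.8°

Polar night requires cos h₀ = −tan ϕ tan δ ≥ 1, i.e. tan ϕ tan δ ≤ −1.
The boundary is |tan ϕ| · |tan δ| = 1, so |ϕ| = 90° − |δ| = 90° − 19.2° = 70.8° in the southern hemisphere.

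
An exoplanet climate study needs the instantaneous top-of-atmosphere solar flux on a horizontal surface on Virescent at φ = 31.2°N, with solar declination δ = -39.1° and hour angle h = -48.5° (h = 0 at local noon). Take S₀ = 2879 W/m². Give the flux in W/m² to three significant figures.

cos θ_z = sin φ sin δ + cos φ cos δ cos h = -0.326707 + 0.439849 = 0.113142.
Flux = S₀ · cos θ_z = 2879 × 0.113142 = 325.7 W/m².

326 W/m²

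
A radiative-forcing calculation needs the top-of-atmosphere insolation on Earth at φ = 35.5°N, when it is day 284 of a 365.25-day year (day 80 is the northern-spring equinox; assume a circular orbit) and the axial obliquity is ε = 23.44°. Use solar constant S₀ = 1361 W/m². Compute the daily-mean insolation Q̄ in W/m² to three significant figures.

Q̄ ≈ 294 W/m²

Solar longitude: λ_s = 360° × (284 − 80)/365.25 = 201.068°.
sin δ = sin 23.44° × sin 201.068° = -0.14299, so δ = -8.221°.
cos H₀ = −tan(+35.5°) tan(-8.221°) = 0.1031, H₀ = 1.4676 rad.
Bracket: H₀ sin φ sin δ + cos φ cos δ sin H₀ = 1.4676×0.58070×-0.14299 + 0.81412×0.98972×0.99468 = -0.121861 + 0.801464 = 0.679603.
Q̄ = (S₀/π) × [bracket] = (1361/π) × 0.679603 = 294.4 W/m².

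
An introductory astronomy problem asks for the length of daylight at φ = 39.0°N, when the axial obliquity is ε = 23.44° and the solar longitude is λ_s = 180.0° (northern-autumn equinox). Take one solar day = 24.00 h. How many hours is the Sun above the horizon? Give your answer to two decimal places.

Solar declination: sin δ = sin ε · sin λ_s = sin 23.44° × sin 180.0° = 0.00000, so δ = +0.000°.
cos H₀ = −tan φ · tan δ = −tan(+39.0°) × tan(+0.000°) = -0.0000, so H₀ = 1.5708 rad = 90.00°.
Daylight = 2H₀/(2π) × 24.00 h = (1.5708/π) × 24.00 = 12.00 h.

12.00 h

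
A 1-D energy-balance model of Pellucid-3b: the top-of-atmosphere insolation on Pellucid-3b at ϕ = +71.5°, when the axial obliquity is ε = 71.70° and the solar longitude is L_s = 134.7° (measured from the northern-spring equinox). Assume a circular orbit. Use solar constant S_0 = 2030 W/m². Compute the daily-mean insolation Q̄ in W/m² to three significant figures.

Q̄ ≈ 1.30e+03 W/m²

Solar declination: sin δ = sin ε · sin L_s = sin 71.70° × sin 134.7° = 0.67485, so δ = +42.443°.
cos h₀ = −tan(+71.5°) tan(+42.443°) = -2.7331 ≤ −1 ⇒ polar day, h₀ = π.
Bracket: h₀ sin ϕ sin δ + cos ϕ cos δ sin h₀ = 3.1416×0.94832×0.67485 + 0.31730×0.73795×0.00000 = 2.010542 + 0.000000 = 2.010542.
Q̄ = (S_0/π) × [bracket] = (2030/π) × 2.010542 = 1299 W/m².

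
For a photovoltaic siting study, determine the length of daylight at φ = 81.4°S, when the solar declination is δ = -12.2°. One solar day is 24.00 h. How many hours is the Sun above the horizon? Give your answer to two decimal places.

Sunrise equation: cos H₀ = −tan φ · tan δ = -1.4296 ≤ −1, so the Sun never sets (polar day) and H₀ = π.
Daylight = 2H₀/(2π) × 24.00 h = (3.1416/π) × 24.00 = 24.00 h.

24.00 h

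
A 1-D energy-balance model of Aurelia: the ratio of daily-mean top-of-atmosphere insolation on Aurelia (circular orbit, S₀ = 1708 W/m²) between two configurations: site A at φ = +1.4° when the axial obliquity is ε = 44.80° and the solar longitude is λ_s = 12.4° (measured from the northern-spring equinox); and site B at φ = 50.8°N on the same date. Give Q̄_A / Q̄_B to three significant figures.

Q̄_A / Q̄_B ≈ 1.21

— Configuration A (φ=+1.4°):
Solar declination: sin δ = sin ε · sin λ_s = sin 44.80° × sin 12.4° = 0.15131, so δ = +8.703°.
cos H₀ = −tan(+1.4°) tan(+8.703°) = -0.0037, H₀ = 1.5745 rad.
Bracket: H₀ sin φ sin δ + cos φ cos δ sin H₀ = 1.5745×0.02443×0.15131 + 0.99970×0.98849×0.99999 = 0.005820 + 0.988184 = 0.994004.
Q̄ = (S₀/π) × [bracket] = (1708/π) × 0.994004 = 540.41 W/m².
— Configuration B (φ=+50.8°):
cos H₀ = −tan(+50.8°) tan(+8.703°) = -0.1877, H₀ = 1.7596 rad.
Bracket: H₀ sin φ sin δ + cos φ cos δ sin H₀ = 1.7596×0.77494×0.15131 + 0.63203×0.98849×0.98223 = 0.206324 + 0.613653 = 0.819977.
Q̄ = (S₀/π) × [bracket] = (1708/π) × 0.819977 = 445.80 W/m².
Ratio Q̄_A / Q̄_B = 540.41 / 445.80 = 1.212.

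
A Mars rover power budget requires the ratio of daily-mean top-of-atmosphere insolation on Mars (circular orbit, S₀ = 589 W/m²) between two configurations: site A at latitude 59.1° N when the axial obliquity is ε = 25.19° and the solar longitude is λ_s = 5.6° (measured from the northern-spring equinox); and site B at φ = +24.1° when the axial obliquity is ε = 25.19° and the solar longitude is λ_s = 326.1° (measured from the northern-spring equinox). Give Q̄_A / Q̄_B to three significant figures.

Q̄_A / Q̄_B ≈ 0.771

— Configuration A (φ=+59.1°):
Solar declination: sin δ = sin ε · sin λ_s = sin 25.19° × sin 5.6° = 0.04153, so δ = +2.380°.
cos H₀ = −tan(+59.1°) tan(+2.380°) = -0.0695, H₀ = 1.6403 rad.
Bracket: H₀ sin φ sin δ + cos φ cos δ sin H₀ = 1.6403×0.85806×0.04153 + 0.51354×0.99914×0.99758 = 0.058452 + 0.511857 = 0.570309.
Q̄ = (S₀/π) × [bracket] = (589/π) × 0.570309 = 106.92 W/m².
— Configuration B (φ=+24.1°):
Solar declination: sin δ = sin ε · sin λ_s = sin 25.19° × sin 326.1° = -0.23739, so δ = -13.732°.
cos H₀ = −tan(+24.1°) tan(-13.732°) = 0.1093, H₀ = 1.4613 rad.
Bracket: H₀ sin φ sin δ + cos φ cos δ sin H₀ = 1.4613×0.40833×-0.23739 + 0.91283×0.97141×0.99401 = -0.141649 + 0.881421 = 0.739772.
Q̄ = (S₀/π) × [bracket] = (589/π) × 0.739772 = 138.70 W/m².
Ratio Q̄_A / Q̄_B = 106.92 / 138.70 = 0.7709.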